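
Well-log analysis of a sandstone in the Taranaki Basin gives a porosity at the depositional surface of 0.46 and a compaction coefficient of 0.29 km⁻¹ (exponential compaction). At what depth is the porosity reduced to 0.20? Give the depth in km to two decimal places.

2.87 km

Invert Athy's law: d = ln(φ₀/φ) / k
d = ln(0.46/0.2) / 0.29 = ln(2.3) / 0.29 = 0.8329 / 0.29 = 2.872 km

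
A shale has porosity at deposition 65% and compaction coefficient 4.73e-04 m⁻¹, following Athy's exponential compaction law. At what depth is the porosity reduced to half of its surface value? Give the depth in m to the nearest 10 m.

Working in km (1 km = 1000 m; β in km⁻¹ = β in m⁻¹ × 1000):
φ/φ₀ = 1/2 ⇒ exp(−β·d) = 1/2 ⇒ d = ln(2) / β
d = 0.6931 / 0.473 = 1.465 km

1470 m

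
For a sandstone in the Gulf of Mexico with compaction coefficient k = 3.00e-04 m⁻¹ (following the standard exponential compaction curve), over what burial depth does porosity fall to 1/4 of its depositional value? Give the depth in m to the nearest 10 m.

Working in km (1 km = 1000 m; k in km⁻¹ = k in m⁻¹ × 1000):
phi/phi₀ = 1/4 ⇒ exp(−k·z) = 1/4 ⇒ z = ln(4) / k
z = 1.3863 / 0.3 = 4.621 km

4620 m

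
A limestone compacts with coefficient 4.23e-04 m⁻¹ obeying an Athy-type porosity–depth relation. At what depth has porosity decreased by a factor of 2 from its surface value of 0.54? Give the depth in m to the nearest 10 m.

Working in km (1 km = 1000 m; k in km⁻¹ = k in m⁻¹ × 1000):
n/n₀ = 1/2 ⇒ exp(−k·z) = 1/2 ⇒ z = ln(2) / k
z = 0.6931 / 0.423 = 1.639 km

1640 m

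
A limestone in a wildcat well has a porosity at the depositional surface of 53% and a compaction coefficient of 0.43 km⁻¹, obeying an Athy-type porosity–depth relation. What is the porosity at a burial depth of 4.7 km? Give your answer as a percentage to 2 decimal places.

n = n₀·exp(−β·Z) = 0.53 × exp(−0.43 × 4.7) = 0.53 × exp(−2.021)
  = 0.53 × 0.1325 = 0.0702

7.02%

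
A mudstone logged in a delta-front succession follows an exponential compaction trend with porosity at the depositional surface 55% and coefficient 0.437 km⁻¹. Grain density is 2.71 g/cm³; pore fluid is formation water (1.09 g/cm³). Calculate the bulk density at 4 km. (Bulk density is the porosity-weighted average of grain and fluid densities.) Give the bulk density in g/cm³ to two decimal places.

2.55 g/cm³

Porosity at depth: phi = 0.55·exp(−0.437×4) = 0.55×0.1741 = 0.0958
Bulk density: ρ_b = (1−phi)ρ_g + phi·ρ_f = 0.9042×2.71 + 0.0958×1.09
       = 2.450 + 0.104 = 2.555 g/cm³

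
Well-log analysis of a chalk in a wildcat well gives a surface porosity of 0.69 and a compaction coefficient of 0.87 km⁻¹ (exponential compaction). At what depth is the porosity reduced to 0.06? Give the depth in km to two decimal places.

2.81 km

Invert Athy's law: d = ln(phi₀/phi) / β
d = ln(0.69/0.06) / 0.87 = ln(11.5) / 0.87 = 2.4423 / 0.87 = 2.807 km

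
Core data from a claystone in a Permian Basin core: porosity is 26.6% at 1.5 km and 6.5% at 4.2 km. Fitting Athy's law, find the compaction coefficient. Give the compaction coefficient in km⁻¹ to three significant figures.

Athy: n(Z) = n₀ e^(−βZ) ⇒ n₁/n₂ = e^{β(Z₂−Z₁)} ⇒ β = ln(n₁/n₂)/(Z₂−Z₁)
β = ln(0.266/0.065) / (4.2 − 1.5) = ln(4.092) / 2.7 = 1.4091 / 2.7 = 0.5219 km⁻¹

0.522 km⁻¹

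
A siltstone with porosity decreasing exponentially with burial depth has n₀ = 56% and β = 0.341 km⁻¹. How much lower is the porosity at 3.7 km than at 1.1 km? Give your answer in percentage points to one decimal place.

22.6 percentage points

n(1.1) = 0.56·e^(−0.341×1.1) = 0.3848
n(3.7) = 0.56·e^(−0.341×3.7) = 0.1586
Δn = 0.3848 − 0.1586 = 0.2263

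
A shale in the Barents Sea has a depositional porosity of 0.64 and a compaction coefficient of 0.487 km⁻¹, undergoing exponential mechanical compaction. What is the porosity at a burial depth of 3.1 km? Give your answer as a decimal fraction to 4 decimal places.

0.1414

phi = phi₀·exp(−c·z) = 0.64 × exp(−0.487 × 3.1) = 0.64 × exp(−1.51)
  = 0.64 × 0.2210 = 0.1414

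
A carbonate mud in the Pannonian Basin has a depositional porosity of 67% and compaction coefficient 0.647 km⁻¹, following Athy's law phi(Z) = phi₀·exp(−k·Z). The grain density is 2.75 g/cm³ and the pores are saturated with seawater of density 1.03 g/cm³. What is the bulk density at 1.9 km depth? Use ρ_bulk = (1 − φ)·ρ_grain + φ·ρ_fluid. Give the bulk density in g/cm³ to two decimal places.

Porosity at depth: phi = 0.67·exp(−0.647×1.9) = 0.67×0.2925 = 0.1960
Bulk density: ρ_b = (1−phi)ρ_g + phi·ρ_f = 0.8040×2.75 + 0.1960×1.03
       = 2.211 + 0.202 = 2.413 g/cm³

2.41 g/cm³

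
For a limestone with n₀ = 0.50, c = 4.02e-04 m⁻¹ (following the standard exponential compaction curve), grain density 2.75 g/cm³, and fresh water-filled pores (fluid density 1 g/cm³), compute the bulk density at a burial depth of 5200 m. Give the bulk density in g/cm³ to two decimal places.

Working in km (1 km = 1000 m; c in km⁻¹ = c in m⁻¹ × 1000):
Porosity at depth: n = 0.5·exp(−0.402×5.2) = 0.5×0.1236 = 0.0618
Bulk density: ρ_b = (1−n)ρ_g + n·ρ_f = 0.9382×2.75 + 0.0618×1
       = 2.580 + 0.062 = 2.642 g/cm³

2.64 g/cm³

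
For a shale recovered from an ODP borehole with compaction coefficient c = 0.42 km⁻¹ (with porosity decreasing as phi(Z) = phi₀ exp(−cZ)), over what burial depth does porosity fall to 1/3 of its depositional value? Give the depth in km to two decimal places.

phi/phi₀ = 1/3 ⇒ exp(−c·Z) = 1/3 ⇒ Z = ln(3) / c
Z = 1.0986 / 0.42 = 2.616 km

2.62 km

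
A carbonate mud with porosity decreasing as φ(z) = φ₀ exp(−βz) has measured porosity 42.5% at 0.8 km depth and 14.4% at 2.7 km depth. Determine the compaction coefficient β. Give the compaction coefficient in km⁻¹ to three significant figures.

Athy: φ(z) = φ₀ e^(−βz) ⇒ φ₁/φ₂ = e^{β(z₂−z₁)} ⇒ β = ln(φ₁/φ₂)/(z₂−z₁)
β = ln(0.425/0.144) / (2.7 − 0.8) = ln(2.951) / 1.9 = 1.0823 / 1.9 = 0.5696 km⁻¹

0.570 km⁻¹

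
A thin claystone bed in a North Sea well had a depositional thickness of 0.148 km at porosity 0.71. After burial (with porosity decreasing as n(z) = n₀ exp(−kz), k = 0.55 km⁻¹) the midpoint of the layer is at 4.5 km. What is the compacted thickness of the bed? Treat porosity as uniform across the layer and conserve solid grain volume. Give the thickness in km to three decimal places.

Porosity at 4.5 km: n = 0.71·exp(−0.55×4.5) = 0.0598
Solid-volume conservation: h(1−n) = h₀(1−n₀) ⇒ h = h₀·(1−n₀)/(1−n)
h = 0.148 × (1 − 0.71)/(1 − 0.0598) = 0.148 × 0.3084 = 0.0456 km

0.046 km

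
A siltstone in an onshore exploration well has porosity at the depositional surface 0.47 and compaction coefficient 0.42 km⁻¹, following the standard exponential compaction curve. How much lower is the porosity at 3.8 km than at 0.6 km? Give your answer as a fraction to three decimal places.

phi(0.6) = 0.47·e^(−0.42×0.6) = 0.3653
phi(3.8) = 0.47·e^(−0.42×3.8) = 0.0953
Δphi = 0.3653 − 0.0953 = 0.2700

0.270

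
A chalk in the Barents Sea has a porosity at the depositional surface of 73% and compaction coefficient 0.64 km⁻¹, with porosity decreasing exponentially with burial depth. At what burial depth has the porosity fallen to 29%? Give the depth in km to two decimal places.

1.44 km

Invert Athy's law: Z = ln(φ₀/φ) / k
Z = ln(0.73/0.29) / 0.64 = ln(2.517) / 0.64 = 0.9232 / 0.64 = 1.442 km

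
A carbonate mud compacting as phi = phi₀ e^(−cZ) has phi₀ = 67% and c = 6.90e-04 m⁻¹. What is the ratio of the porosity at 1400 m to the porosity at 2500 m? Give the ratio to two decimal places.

Working in km (1 km = 1000 m; c in km⁻¹ = c in m⁻¹ × 1000):
phi(Z₁)/phi(Z₂) = e^(−c·Z₁)/e^(−c·Z₂) = e^{c(Z₂−Z₁)}
= exp(0.69 × 1.1) = exp(0.759) = 2.1361

2.14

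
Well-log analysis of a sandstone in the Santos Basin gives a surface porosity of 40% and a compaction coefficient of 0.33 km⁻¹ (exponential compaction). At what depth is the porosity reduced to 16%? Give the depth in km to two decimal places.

Invert Athy's law: Z = ln(phi₀/phi) / k
Z = ln(0.4/0.16) / 0.33 = ln(2.5) / 0.33 = 0.9163 / 0.33 = 2.777 km

2.78 km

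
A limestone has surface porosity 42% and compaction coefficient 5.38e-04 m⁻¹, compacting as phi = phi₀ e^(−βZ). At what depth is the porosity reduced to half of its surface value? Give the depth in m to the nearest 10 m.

Working in km (1 km = 1000 m; β in km⁻¹ = β in m⁻¹ × 1000):
phi/phi₀ = 1/2 ⇒ exp(−β·Z) = 1/2 ⇒ Z = ln(2) / β
Z = 0.6931 / 0.538 = 1.288 km

1290 m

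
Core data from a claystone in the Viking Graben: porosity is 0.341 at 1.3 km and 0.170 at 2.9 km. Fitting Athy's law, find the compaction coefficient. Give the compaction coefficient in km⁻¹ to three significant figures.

Athy: phi(Z) = phi₀ e^(−βZ) ⇒ phi₁/phi₂ = e^{β(Z₂−Z₁)} ⇒ β = ln(phi₁/phi₂)/(Z₂−Z₁)
β = ln(0.341/0.17) / (2.9 − 1.3) = ln(2.006) / 1.6 = 0.6961 / 1.6 = 0.4351 km⁻¹

0.435 km⁻¹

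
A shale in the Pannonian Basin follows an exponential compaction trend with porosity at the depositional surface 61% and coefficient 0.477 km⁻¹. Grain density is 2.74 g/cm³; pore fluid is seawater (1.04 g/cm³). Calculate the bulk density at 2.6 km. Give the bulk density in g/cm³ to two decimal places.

Porosity at depth: phi = 0.61·exp(−0.477×2.6) = 0.61×0.2893 = 0.1765
Bulk density: ρ_b = (1−phi)ρ_g + phi·ρ_f = 0.8235×2.74 + 0.1765×1.04
       = 2.256 + 0.184 = 2.440 g/cm³

2.44 g/cm³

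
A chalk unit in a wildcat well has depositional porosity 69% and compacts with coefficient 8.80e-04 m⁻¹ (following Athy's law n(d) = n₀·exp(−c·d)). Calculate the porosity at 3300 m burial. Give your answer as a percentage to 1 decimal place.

Working in km (1 km = 1000 m; c in km⁻¹ = c in m⁻¹ × 1000):
n = n₀·exp(−c·d) = 0.69 × exp(−0.88 × 3.3) = 0.69 × exp(−2.904)
  = 0.69 × 0.0548 = 0.0378

3.8%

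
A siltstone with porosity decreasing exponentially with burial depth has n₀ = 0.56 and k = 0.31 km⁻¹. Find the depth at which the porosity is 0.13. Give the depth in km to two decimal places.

4.71 km

Invert Athy's law: Z = ln(n₀/n) / k
Z = ln(0.56/0.13) / 0.31 = ln(4.308) / 0.31 = 1.4604 / 0.31 = 4.711 km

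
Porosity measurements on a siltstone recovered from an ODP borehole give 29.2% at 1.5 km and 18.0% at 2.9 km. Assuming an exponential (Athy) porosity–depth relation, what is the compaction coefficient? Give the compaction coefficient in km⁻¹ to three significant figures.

Athy: φ(z) = φ₀ e^(−cz) ⇒ φ₁/φ₂ = e^{c(z₂−z₁)} ⇒ c = ln(φ₁/φ₂)/(z₂−z₁)
c = ln(0.292/0.18) / (2.9 − 1.5) = ln(1.622) / 1.4 = 0.4838 / 1.4 = 0.3456 km⁻¹

0.346 km⁻¹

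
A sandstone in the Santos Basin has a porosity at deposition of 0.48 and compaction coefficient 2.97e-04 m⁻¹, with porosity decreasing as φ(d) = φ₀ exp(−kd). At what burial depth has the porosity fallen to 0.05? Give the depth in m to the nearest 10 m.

Working in km (1 km = 1000 m; k in km⁻¹ = k in m⁻¹ × 1000):
Invert Athy's law: d = ln(φ₀/φ) / k
d = ln(0.48/0.05) / 0.297 = ln(9.6) / 0.297 = 2.2618 / 0.297 = 7.615 km

7620 m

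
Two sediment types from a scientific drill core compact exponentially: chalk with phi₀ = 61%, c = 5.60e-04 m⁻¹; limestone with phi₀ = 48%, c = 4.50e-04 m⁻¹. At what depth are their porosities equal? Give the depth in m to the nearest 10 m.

2180 m

Working in km (1 km = 1000 m; c in km⁻¹ = c in m⁻¹ × 1000):
Set phi₀ₐ e^(−cₐz) = phi₀ᵦ e^(−cᵦz) ⇒ ln(phi₀ₐ/phi₀ᵦ) = (cₐ − cᵦ)·z
z = ln(0.61/0.48) / (0.56 − 0.45) = 0.2397 / 0.11 = 2.179 km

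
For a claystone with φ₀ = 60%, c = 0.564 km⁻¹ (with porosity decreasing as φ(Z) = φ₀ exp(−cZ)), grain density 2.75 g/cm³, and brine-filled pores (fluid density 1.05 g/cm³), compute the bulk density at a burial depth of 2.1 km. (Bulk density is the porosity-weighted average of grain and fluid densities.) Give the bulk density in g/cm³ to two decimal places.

2.44 g/cm³

Porosity at depth: φ = 0.6·exp(−0.564×2.1) = 0.6×0.3059 = 0.1836
Bulk density: ρ_b = (1−φ)ρ_g + φ·ρ_f = 0.8164×2.75 + 0.1836×1.05
       = 2.245 + 0.193 = 2.438 g/cm³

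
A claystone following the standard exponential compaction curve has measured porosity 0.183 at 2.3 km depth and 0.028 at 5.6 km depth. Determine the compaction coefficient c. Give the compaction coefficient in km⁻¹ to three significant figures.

0.569 km⁻¹

Athy: φ(z) = φ₀ e^(−cz) ⇒ φ₁/φ₂ = e^{c(z₂−z₁)} ⇒ c = ln(φ₁/φ₂)/(z₂−z₁)
c = ln(0.183/0.028) / (5.6 − 2.3) = ln(6.536) / 3.3 = 1.8773 / 3.3 = 0.5689 km⁻¹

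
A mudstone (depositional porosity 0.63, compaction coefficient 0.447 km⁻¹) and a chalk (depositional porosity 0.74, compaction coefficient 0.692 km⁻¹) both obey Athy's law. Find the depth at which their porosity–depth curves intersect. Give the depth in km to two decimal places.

0.66 km

Set phi₀ₐ e^(−βₐZ) = phi₀ᵦ e^(−βᵦZ) ⇒ ln(phi₀ₐ/phi₀ᵦ) = (βₐ − βᵦ)·Z
Z = ln(0.63/0.74) / (0.447 − 0.692) = -0.1609 / -0.245 = 0.657 km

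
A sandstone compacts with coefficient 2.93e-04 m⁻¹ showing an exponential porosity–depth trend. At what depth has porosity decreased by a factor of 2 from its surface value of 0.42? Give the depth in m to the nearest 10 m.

Working in km (1 km = 1000 m; c in km⁻¹ = c in m⁻¹ × 1000):
phi/phi₀ = 1/2 ⇒ exp(−c·Z) = 1/2 ⇒ Z = ln(2) / c
Z = 0.6931 / 0.293 = 2.366 km

2370 m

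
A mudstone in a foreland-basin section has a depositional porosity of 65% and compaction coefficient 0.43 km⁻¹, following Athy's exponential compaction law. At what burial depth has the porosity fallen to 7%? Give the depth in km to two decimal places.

Invert Athy's law: Z = ln(φ₀/φ) / β
Z = ln(0.65/0.07) / 0.43 = ln(9.286) / 0.43 = 2.2285 / 0.43 = 5.183 km

5.18 km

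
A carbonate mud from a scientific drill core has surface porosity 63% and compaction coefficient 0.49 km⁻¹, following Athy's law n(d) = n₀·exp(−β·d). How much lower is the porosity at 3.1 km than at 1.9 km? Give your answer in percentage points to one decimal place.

n(1.9) = 0.63·e^(−0.49×1.9) = 0.2483
n(3.1) = 0.63·e^(−0.49×3.1) = 0.1379
Δn = 0.2483 − 0.1379 = 0.1104

11.0 percentage points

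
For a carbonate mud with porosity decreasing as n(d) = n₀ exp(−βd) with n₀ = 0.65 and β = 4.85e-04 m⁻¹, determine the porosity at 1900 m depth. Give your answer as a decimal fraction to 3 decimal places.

Working in km (1 km = 1000 m; β in km⁻¹ = β in m⁻¹ × 1000):
n = n₀·exp(−β·d) = 0.65 × exp(−0.485 × 1.9) = 0.65 × exp(−0.9215)
  = 0.65 × 0.3979 = 0.2586

0.259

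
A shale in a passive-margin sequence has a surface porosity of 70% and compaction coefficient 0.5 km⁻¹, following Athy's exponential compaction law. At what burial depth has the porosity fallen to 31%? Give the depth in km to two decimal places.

Invert Athy's law: z = ln(φ₀/φ) / k
z = ln(0.7/0.31) / 0.5 = ln(2.258) / 0.5 = 0.8145 / 0.5 = 1.629 km

1.63 km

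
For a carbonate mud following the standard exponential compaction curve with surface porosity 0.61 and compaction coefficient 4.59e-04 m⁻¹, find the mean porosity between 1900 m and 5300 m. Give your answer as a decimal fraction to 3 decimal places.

0.129

Working in km (1 km = 1000 m; β in km⁻¹ = β in m⁻¹ × 1000):
⟨n⟩ = (1/(Z₂−Z₁)) ∫ n₀ e^(−βZ) dZ = n₀·(e^(−β·Z₁) − e^(−β·Z₂)) / (β·(Z₂−Z₁))
e^(−0.459×1.9) = 0.4181; e^(−0.459×5.3) = 0.0878
⟨n⟩ = 0.61 × (0.4181 − 0.0878) / (0.459 × 3.4) = 0.61 × 0.2116 = 0.1291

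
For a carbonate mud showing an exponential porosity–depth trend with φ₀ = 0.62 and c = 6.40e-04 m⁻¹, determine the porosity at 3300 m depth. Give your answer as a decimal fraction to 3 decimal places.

0.075

Working in km (1 km = 1000 m; c in km⁻¹ = c in m⁻¹ × 1000):
φ = φ₀·exp(−c·Z) = 0.62 × exp(−0.64 × 3.3) = 0.62 × exp(−2.112)
  = 0.62 × 0.1210 = 0.0750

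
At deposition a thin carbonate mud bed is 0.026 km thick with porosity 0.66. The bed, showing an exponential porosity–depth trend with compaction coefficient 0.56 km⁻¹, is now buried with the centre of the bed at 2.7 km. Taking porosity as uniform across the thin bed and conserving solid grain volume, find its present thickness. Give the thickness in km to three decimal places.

Porosity at 2.7 km: φ = 0.66·exp(−0.56×2.7) = 0.1455
Solid-volume conservation: h(1−φ) = h₀(1−φ₀) ⇒ h = h₀·(1−φ₀)/(1−φ)
h = 0.026 × (1 − 0.66)/(1 − 0.1455) = 0.026 × 0.3979 = 0.0103 km

0.010 km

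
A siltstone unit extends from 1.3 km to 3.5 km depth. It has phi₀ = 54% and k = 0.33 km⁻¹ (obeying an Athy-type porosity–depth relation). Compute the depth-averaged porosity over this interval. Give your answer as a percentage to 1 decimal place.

⟨phi⟩ = (1/(z₂−z₁)) ∫ phi₀ e^(−kz) dz = phi₀·(e^(−k·z₁) − e^(−k·z₂)) / (k·(z₂−z₁))
e^(−0.33×1.3) = 0.6512; e^(−0.33×3.5) = 0.3151
⟨phi⟩ = 0.54 × (0.6512 − 0.3151) / (0.33 × 2.2) = 0.54 × 0.4630 = 0.2500

25.0%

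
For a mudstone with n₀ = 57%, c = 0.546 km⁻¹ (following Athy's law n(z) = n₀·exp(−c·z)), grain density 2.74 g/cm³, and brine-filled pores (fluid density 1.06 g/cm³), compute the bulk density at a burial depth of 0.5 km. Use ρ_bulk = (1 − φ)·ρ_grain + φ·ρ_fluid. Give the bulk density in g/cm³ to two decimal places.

2.01 g/cm³

Porosity at depth: n = 0.57·exp(−0.546×0.5) = 0.57×0.7611 = 0.4338
Bulk density: ρ_b = (1−n)ρ_g + n·ρ_f = 0.5662×2.74 + 0.4338×1.06
       = 1.551 + 0.460 = 2.011 g/cm³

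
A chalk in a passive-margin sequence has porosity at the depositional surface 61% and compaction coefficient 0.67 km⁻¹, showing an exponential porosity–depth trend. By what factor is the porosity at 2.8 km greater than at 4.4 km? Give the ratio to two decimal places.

2.92

φ(Z₁)/φ(Z₂) = e^(−k·Z₁)/e^(−k·Z₂) = e^{k(Z₂−Z₁)}
= exp(0.67 × 1.6) = exp(1.072) = 2.9212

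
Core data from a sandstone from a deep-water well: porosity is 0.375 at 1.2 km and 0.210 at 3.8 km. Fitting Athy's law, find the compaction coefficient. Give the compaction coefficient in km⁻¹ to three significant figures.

0.223 km⁻¹

Athy: phi(z) = phi₀ e^(−cz) ⇒ phi₁/phi₂ = e^{c(z₂−z₁)} ⇒ c = ln(phi₁/phi₂)/(z₂−z₁)
c = ln(0.375/0.21) / (3.8 − 1.2) = ln(1.786) / 2.6 = 0.5798 / 2.6 = 0.223 km⁻¹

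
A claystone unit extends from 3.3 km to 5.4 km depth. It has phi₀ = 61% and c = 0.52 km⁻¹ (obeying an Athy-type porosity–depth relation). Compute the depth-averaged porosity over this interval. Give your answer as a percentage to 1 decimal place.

⟨phi⟩ = (1/(Z₂−Z₁)) ∫ phi₀ e^(−cZ) dZ = phi₀·(e^(−c·Z₁) − e^(−c·Z₂)) / (c·(Z₂−Z₁))
e^(−0.52×3.3) = 0.1798; e^(−0.52×5.4) = 0.0603
⟨phi⟩ = 0.61 × (0.1798 − 0.0603) / (0.52 × 2.1) = 0.61 × 0.1094 = 0.0667

6.7%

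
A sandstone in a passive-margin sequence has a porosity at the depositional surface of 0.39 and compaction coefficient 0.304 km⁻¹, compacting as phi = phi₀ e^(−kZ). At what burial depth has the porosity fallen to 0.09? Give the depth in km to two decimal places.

Invert Athy's law: Z = ln(phi₀/phi) / k
Z = ln(0.39/0.09) / 0.304 = ln(4.333) / 0.304 = 1.4663 / 0.304 = 4.823 km

4.82 km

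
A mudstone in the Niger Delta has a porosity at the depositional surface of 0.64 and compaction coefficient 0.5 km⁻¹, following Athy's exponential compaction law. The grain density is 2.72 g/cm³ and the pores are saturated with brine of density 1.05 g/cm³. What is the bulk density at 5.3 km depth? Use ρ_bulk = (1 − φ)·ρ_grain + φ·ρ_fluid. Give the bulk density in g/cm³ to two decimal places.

2.64 g/cm³

Porosity at depth: phi = 0.64·exp(−0.5×5.3) = 0.64×0.0707 = 0.0452
Bulk density: ρ_b = (1−phi)ρ_g + phi·ρ_f = 0.9548×2.72 + 0.0452×1.05
       = 2.597 + 0.047 = 2.644 g/cm³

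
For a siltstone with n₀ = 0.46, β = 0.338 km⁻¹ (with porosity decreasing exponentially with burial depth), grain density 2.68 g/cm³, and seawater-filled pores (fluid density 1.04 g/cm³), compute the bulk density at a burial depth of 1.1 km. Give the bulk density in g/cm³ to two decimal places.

2.16 g/cm³

Porosity at depth: n = 0.46·exp(−0.338×1.1) = 0.46×0.6895 = 0.3172
Bulk density: ρ_b = (1−n)ρ_g + n·ρ_f = 0.6828×2.68 + 0.3172×1.04
       = 1.830 + 0.330 = 2.160 g/cm³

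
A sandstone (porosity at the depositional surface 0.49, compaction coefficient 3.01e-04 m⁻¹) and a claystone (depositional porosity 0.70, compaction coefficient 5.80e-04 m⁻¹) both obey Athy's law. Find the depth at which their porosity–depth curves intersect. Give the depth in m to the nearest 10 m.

Working in km (1 km = 1000 m; k in km⁻¹ = k in m⁻¹ × 1000):
Set n₀ₐ e^(−kₐz) = n₀ᵦ e^(−kᵦz) ⇒ ln(n₀ₐ/n₀ᵦ) = (kₐ − kᵦ)·z
z = ln(0.49/0.7) / (0.301 − 0.58) = -0.3567 / -0.279 = 1.278 km

1280 m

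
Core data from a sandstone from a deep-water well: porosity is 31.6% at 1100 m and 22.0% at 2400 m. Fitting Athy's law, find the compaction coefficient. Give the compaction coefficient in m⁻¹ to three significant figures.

0.000279 m⁻¹

Working in km (1 km = 1000 m; c in km⁻¹ = c in m⁻¹ × 1000):
Athy: n(d) = n₀ e^(−cd) ⇒ n₁/n₂ = e^{c(d₂−d₁)} ⇒ c = ln(n₁/n₂)/(d₂−d₁)
c = ln(0.316/0.22) / (2.4 − 1.1) = ln(1.436) / 1.3 = 0.3621 / 1.3 = 0.2785 km⁻¹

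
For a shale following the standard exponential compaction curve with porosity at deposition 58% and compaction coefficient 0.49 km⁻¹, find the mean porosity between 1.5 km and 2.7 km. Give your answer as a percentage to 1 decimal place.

⟨φ⟩ = (1/(Z₂−Z₁)) ∫ φ₀ e^(−kZ) dZ = φ₀·(e^(−k·Z₁) − e^(−k·Z₂)) / (k·(Z₂−Z₁))
e^(−0.49×1.5) = 0.4795; e^(−0.49×2.7) = 0.2663
⟨φ⟩ = 0.58 × (0.4795 − 0.2663) / (0.49 × 1.2) = 0.58 × 0.3625 = 0.2103

21.0%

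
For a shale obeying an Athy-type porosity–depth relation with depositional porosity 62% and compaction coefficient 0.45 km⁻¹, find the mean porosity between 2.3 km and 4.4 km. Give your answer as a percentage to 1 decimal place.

14.2%

⟨phi⟩ = (1/(z₂−z₁)) ∫ phi₀ e^(−kz) dz = phi₀·(e^(−k·z₁) − e^(−k·z₂)) / (k·(z₂−z₁))
e^(−0.45×2.3) = 0.3552; e^(−0.45×4.4) = 0.1381
⟨phi⟩ = 0.62 × (0.3552 − 0.1381) / (0.45 × 2.1) = 0.62 × 0.2298 = 0.1425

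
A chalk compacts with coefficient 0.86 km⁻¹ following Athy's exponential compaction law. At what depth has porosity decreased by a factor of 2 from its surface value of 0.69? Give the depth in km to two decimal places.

0.81 km

phi/phi₀ = 1/2 ⇒ exp(−c·Z) = 1/2 ⇒ Z = ln(2) / c
Z = 0.6931 / 0.86 = 0.806 km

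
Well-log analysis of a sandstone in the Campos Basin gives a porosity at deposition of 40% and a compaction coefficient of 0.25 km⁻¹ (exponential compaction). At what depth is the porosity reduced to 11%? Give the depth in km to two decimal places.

5.16 km

Invert Athy's law: d = ln(phi₀/phi) / β
d = ln(0.4/0.11) / 0.25 = ln(3.636) / 0.25 = 1.2910 / 0.25 = 5.164 km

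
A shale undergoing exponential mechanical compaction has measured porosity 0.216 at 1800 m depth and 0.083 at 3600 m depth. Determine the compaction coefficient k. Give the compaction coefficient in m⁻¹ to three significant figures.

Working in km (1 km = 1000 m; k in km⁻¹ = k in m⁻¹ × 1000):
Athy: φ(z) = φ₀ e^(−kz) ⇒ φ₁/φ₂ = e^{k(z₂−z₁)} ⇒ k = ln(φ₁/φ₂)/(z₂−z₁)
k = ln(0.216/0.083) / (3.6 − 1.8) = ln(2.602) / 1.8 = 0.9564 / 1.8 = 0.5314 km⁻¹

0.000531 m⁻¹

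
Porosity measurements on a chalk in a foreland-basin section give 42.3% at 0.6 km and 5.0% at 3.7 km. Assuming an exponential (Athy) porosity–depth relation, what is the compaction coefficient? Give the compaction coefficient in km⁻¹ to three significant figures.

Athy: φ(Z) = φ₀ e^(−βZ) ⇒ φ₁/φ₂ = e^{β(Z₂−Z₁)} ⇒ β = ln(φ₁/φ₂)/(Z₂−Z₁)
β = ln(0.423/0.05) / (3.7 − 0.6) = ln(8.46) / 3.1 = 2.1353 / 3.1 = 0.6888 km⁻¹

0.689 km⁻¹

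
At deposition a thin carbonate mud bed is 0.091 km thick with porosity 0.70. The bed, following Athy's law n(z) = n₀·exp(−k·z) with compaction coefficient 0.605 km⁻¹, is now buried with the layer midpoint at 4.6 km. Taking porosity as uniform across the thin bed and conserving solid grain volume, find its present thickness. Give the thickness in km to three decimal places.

Porosity at 4.6 km: n = 0.7·exp(−0.605×4.6) = 0.0433
Solid-volume conservation: h(1−n) = h₀(1−n₀) ⇒ h = h₀·(1−n₀)/(1−n)
h = 0.091 × (1 − 0.7)/(1 − 0.0433) = 0.091 × 0.3136 = 0.0285 km

0.029 km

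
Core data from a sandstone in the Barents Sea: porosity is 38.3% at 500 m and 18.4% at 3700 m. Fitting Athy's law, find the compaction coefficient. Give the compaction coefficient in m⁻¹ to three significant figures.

0.000229 m⁻¹

Working in km (1 km = 1000 m; k in km⁻¹ = k in m⁻¹ × 1000):
Athy: phi(d) = phi₀ e^(−kd) ⇒ phi₁/phi₂ = e^{k(d₂−d₁)} ⇒ k = ln(phi₁/phi₂)/(d₂−d₁)
k = ln(0.383/0.184) / (3.7 − 0.5) = ln(2.082) / 3.2 = 0.7331 / 3.2 = 0.2291 km⁻¹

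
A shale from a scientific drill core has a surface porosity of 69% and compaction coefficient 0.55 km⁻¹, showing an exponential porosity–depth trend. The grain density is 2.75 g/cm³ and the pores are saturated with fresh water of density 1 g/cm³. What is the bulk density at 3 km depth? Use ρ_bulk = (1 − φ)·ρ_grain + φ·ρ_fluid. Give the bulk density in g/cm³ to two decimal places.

2.52 g/cm³

Porosity at depth: phi = 0.69·exp(−0.55×3) = 0.69×0.1920 = 0.1325
Bulk density: ρ_b = (1−phi)ρ_g + phi·ρ_f = 0.8675×2.75 + 0.1325×1
       = 2.386 + 0.133 = 2.518 g/cm³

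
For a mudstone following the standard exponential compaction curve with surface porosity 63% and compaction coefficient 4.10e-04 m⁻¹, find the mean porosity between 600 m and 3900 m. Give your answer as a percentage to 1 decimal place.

27.0%

Working in km (1 km = 1000 m; c in km⁻¹ = c in m⁻¹ × 1000):
⟨n⟩ = (1/(d₂−d₁)) ∫ n₀ e^(−cd) dd = n₀·(e^(−c·d₁) − e^(−c·d₂)) / (c·(d₂−d₁))
e^(−0.41×0.6) = 0.7819; e^(−0.41×3.9) = 0.2021
⟨n⟩ = 0.63 × (0.7819 − 0.2021) / (0.41 × 3.3) = 0.63 × 0.4285 = 0.2700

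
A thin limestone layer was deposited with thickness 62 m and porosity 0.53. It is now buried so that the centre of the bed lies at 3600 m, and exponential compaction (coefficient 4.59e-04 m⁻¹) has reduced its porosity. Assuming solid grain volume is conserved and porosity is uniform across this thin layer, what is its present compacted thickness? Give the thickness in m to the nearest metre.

Working in km (1 km = 1000 m; β in km⁻¹ = β in m⁻¹ × 1000):
Porosity at 3.6 km: n = 0.53·exp(−0.459×3.6) = 0.1015
Solid-volume conservation: h(1−n) = h₀(1−n₀) ⇒ h = h₀·(1−n₀)/(1−n)
h = 0.062 × (1 − 0.53)/(1 − 0.1015) = 0.062 × 0.5231 = 0.0324 km

32 m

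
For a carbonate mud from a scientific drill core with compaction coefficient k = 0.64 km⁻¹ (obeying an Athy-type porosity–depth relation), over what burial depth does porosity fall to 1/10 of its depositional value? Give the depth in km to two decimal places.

3.60 km

phi/phi₀ = 1/10 ⇒ exp(−k·Z) = 1/10 ⇒ Z = ln(10) / k
Z = 2.3026 / 0.64 = 3.598 km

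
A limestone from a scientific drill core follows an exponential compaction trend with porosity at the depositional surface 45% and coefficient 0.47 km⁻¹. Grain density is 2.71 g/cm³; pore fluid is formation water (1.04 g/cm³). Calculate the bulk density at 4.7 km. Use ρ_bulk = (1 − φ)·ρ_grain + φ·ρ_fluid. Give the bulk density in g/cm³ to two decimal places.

Porosity at depth: phi = 0.45·exp(−0.47×4.7) = 0.45×0.1098 = 0.0494
Bulk density: ρ_b = (1−phi)ρ_g + phi·ρ_f = 0.9506×2.71 + 0.0494×1.04
       = 2.576 + 0.051 = 2.627 g/cm³

2.63 g/cm³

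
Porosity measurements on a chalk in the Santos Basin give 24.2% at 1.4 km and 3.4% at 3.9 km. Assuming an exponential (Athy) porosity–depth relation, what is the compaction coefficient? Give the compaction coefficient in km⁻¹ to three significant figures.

0.785 km⁻¹

Athy: phi(Z) = phi₀ e^(−cZ) ⇒ phi₁/phi₂ = e^{c(Z₂−Z₁)} ⇒ c = ln(phi₁/phi₂)/(Z₂−Z₁)
c = ln(0.242/0.034) / (3.9 − 1.4) = ln(7.118) / 2.5 = 1.9626 / 2.5 = 0.785 km⁻¹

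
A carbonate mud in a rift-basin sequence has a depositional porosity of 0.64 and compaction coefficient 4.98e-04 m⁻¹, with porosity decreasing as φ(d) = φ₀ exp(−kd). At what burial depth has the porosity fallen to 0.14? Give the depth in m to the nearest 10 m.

3050 m

Working in km (1 km = 1000 m; k in km⁻¹ = k in m⁻¹ × 1000):
Invert Athy's law: d = ln(φ₀/φ) / k
d = ln(0.64/0.14) / 0.498 = ln(4.571) / 0.498 = 1.5198 / 0.498 = 3.052 km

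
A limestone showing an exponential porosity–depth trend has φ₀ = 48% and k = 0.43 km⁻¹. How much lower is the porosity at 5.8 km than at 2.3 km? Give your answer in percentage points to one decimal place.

13.9 percentage points

φ(2.3) = 0.48·e^(−0.43×2.3) = 0.1785
φ(5.8) = 0.48·e^(−0.43×5.8) = 0.0396
Δφ = 0.1785 − 0.0396 = 0.1389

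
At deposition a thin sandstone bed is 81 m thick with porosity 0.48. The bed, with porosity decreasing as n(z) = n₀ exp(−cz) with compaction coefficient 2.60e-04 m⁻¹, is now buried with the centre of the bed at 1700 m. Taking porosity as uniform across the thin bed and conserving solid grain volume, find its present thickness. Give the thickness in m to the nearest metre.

Working in km (1 km = 1000 m; c in km⁻¹ = c in m⁻¹ × 1000):
Porosity at 1.7 km: n = 0.48·exp(−0.26×1.7) = 0.3085
Solid-volume conservation: h(1−n) = h₀(1−n₀) ⇒ h = h₀·(1−n₀)/(1−n)
h = 0.081 × (1 − 0.48)/(1 − 0.3085) = 0.081 × 0.7520 = 0.0609 km

61 m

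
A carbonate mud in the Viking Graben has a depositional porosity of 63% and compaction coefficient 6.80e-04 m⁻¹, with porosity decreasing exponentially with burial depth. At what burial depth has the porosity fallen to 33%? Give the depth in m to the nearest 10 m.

Working in km (1 km = 1000 m; c in km⁻¹ = c in m⁻¹ × 1000):
Invert Athy's law: z = ln(n₀/n) / c
z = ln(0.63/0.33) / 0.68 = ln(1.909) / 0.68 = 0.6466 / 0.68 = 0.951 km

950 m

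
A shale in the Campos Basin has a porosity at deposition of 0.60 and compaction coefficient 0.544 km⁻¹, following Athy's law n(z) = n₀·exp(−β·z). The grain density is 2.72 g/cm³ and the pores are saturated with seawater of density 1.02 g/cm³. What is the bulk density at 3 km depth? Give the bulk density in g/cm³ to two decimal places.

Porosity at depth: n = 0.6·exp(−0.544×3) = 0.6×0.1955 = 0.1173
Bulk density: ρ_b = (1−n)ρ_g + n·ρ_f = 0.8827×2.72 + 0.1173×1.02
       = 2.401 + 0.120 = 2.521 g/cm³

2.52 g/cm³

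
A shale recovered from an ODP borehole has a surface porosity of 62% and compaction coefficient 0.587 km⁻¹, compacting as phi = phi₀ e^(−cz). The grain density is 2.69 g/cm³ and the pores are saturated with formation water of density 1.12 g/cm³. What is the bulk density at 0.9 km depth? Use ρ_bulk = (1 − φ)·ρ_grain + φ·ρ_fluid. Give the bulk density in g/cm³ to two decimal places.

2.12 g/cm³

Porosity at depth: phi = 0.62·exp(−0.587×0.9) = 0.62×0.5896 = 0.3656
Bulk density: ρ_b = (1−phi)ρ_g + phi·ρ_f = 0.6344×2.69 + 0.3656×1.12
       = 1.707 + 0.409 = 2.116 g/cm³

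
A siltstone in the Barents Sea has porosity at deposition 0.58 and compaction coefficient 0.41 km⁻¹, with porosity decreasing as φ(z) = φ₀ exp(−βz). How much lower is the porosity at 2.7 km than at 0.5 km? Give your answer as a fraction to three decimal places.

0.281

φ(0.5) = 0.58·e^(−0.41×0.5) = 0.4725
φ(2.7) = 0.58·e^(−0.41×2.7) = 0.1917
Δφ = 0.4725 − 0.1917 = 0.2808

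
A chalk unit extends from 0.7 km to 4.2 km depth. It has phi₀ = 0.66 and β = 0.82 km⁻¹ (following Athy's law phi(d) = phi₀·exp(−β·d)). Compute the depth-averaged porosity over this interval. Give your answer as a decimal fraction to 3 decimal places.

0.122

⟨phi⟩ = (1/(d₂−d₁)) ∫ phi₀ e^(−βd) dd = phi₀·(e^(−β·d₁) − e^(−β·d₂)) / (β·(d₂−d₁))
e^(−0.82×0.7) = 0.5633; e^(−0.82×4.2) = 0.0319
⟨phi⟩ = 0.66 × (0.5633 − 0.0319) / (0.82 × 3.5) = 0.66 × 0.1851 = 0.1222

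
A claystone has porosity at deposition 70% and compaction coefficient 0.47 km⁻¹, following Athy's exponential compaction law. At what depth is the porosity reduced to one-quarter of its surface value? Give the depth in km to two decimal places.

n/n₀ = 1/4 ⇒ exp(−k·d) = 1/4 ⇒ d = ln(4) / k
d = 1.3863 / 0.47 = 2.950 km

2.95 km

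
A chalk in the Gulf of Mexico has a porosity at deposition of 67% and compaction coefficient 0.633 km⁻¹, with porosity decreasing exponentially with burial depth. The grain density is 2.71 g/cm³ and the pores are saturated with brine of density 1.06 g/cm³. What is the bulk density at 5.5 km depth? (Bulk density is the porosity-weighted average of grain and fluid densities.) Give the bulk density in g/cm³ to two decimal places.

2.68 g/cm³

Porosity at depth: φ = 0.67·exp(−0.633×5.5) = 0.67×0.0308 = 0.0206
Bulk density: ρ_b = (1−φ)ρ_g + φ·ρ_f = 0.9794×2.71 + 0.0206×1.06
       = 2.654 + 0.022 = 2.676 g/cm³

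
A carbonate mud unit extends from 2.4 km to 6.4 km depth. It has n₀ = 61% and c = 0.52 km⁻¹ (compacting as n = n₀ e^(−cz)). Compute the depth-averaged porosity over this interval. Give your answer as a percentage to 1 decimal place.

7.4%

⟨n⟩ = (1/(z₂−z₁)) ∫ n₀ e^(−cz) dz = n₀·(e^(−c·z₁) − e^(−c·z₂)) / (c·(z₂−z₁))
e^(−0.52×2.4) = 0.2871; e^(−0.52×6.4) = 0.0359
⟨n⟩ = 0.61 × (0.2871 − 0.0359) / (0.52 × 4) = 0.61 × 0.1208 = 0.0737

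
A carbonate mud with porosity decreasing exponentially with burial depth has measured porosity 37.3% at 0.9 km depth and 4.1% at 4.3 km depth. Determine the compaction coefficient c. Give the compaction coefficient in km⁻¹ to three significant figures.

Athy: phi(Z) = phi₀ e^(−cZ) ⇒ phi₁/phi₂ = e^{c(Z₂−Z₁)} ⇒ c = ln(phi₁/phi₂)/(Z₂−Z₁)
c = ln(0.373/0.041) / (4.3 − 0.9) = ln(9.098) / 3.4 = 2.2080 / 3.4 = 0.6494 km⁻¹

0.649 km⁻¹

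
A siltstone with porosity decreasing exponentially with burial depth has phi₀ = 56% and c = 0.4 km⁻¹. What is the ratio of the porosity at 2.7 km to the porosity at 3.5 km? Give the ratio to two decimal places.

phi(z₁)/phi(z₂) = e^(−c·z₁)/e^(−c·z₂) = e^{c(z₂−z₁)}
= exp(0.4 × 0.8) = exp(0.32) = 1.3771

1.38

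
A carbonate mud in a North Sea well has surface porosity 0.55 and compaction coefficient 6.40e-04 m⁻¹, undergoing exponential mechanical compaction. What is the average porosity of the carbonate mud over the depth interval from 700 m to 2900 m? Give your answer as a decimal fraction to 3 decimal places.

0.189

Working in km (1 km = 1000 m; β in km⁻¹ = β in m⁻¹ × 1000):
⟨phi⟩ = (1/(d₂−d₁)) ∫ phi₀ e^(−βd) dd = phi₀·(e^(−β·d₁) − e^(−β·d₂)) / (β·(d₂−d₁))
e^(−0.64×0.7) = 0.6389; e^(−0.64×2.9) = 0.1563
⟨phi⟩ = 0.55 × (0.6389 − 0.1563) / (0.64 × 2.2) = 0.55 × 0.3428 = 0.1885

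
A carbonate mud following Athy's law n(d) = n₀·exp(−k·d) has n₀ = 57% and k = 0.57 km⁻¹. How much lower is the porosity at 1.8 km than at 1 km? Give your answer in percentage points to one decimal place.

n(1) = 0.57·e^(−0.57×1) = 0.3223
n(1.8) = 0.57·e^(−0.57×1.8) = 0.2043
Δn = 0.3223 − 0.2043 = 0.1180

11.8 percentage points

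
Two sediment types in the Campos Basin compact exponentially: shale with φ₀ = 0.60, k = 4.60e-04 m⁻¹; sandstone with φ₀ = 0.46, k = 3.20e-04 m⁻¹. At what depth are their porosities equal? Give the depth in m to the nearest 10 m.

1900 m

Working in km (1 km = 1000 m; k in km⁻¹ = k in m⁻¹ × 1000):
Set φ₀ₐ e^(−kₐZ) = φ₀ᵦ e^(−kᵦZ) ⇒ ln(φ₀ₐ/φ₀ᵦ) = (kₐ − kᵦ)·Z
Z = ln(0.6/0.46) / (0.46 − 0.32) = 0.2657 / 0.14 = 1.898 km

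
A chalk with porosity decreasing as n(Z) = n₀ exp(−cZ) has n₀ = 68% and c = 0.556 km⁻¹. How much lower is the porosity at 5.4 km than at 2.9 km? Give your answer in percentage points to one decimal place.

n(2.9) = 0.68·e^(−0.556×2.9) = 0.1356
n(5.4) = 0.68·e^(−0.556×5.4) = 0.0338
Δn = 0.1356 − 0.0338 = 0.1018

10.2 percentage points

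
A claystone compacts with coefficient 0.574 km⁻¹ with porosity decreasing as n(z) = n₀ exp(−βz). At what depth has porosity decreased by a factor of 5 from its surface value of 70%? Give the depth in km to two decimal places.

n/n₀ = 1/5 ⇒ exp(−β·z) = 1/5 ⇒ z = ln(5) / β
z = 1.6094 / 0.574 = 2.804 km

2.80 km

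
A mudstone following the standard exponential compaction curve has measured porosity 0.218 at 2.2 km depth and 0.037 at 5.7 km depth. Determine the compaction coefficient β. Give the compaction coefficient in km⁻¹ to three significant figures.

Athy: φ(Z) = φ₀ e^(−βZ) ⇒ φ₁/φ₂ = e^{β(Z₂−Z₁)} ⇒ β = ln(φ₁/φ₂)/(Z₂−Z₁)
β = ln(0.218/0.037) / (5.7 − 2.2) = ln(5.892) / 3.5 = 1.7736 / 3.5 = 0.5067 km⁻¹

0.507 km⁻¹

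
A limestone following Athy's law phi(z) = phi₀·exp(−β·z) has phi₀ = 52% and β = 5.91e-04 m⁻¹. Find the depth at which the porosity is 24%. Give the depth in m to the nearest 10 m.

Working in km (1 km = 1000 m; β in km⁻¹ = β in m⁻¹ × 1000):
Invert Athy's law: z = ln(phi₀/phi) / β
z = ln(0.52/0.24) / 0.591 = ln(2.167) / 0.591 = 0.7732 / 0.591 = 1.308 km

1310 m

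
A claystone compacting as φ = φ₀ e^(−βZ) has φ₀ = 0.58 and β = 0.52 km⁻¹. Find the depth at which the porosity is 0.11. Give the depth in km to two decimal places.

Invert Athy's law: Z = ln(φ₀/φ) / β
Z = ln(0.58/0.11) / 0.52 = ln(5.273) / 0.52 = 1.6625 / 0.52 = 3.197 km

3.20 km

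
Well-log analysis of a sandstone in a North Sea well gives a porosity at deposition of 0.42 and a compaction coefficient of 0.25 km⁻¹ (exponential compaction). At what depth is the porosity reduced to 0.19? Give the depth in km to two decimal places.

3.17 km

Invert Athy's law: z = ln(φ₀/φ) / β
z = ln(0.42/0.19) / 0.25 = ln(2.211) / 0.25 = 0.7932 / 0.25 = 3.173 km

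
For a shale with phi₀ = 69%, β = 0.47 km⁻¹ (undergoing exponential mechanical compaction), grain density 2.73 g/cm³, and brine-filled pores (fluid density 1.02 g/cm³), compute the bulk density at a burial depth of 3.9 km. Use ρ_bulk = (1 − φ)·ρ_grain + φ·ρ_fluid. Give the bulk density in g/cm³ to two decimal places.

Porosity at depth: phi = 0.69·exp(−0.47×3.9) = 0.69×0.1599 = 0.1104
Bulk density: ρ_b = (1−phi)ρ_g + phi·ρ_f = 0.8896×2.73 + 0.1104×1.02
       = 2.429 + 0.113 = 2.541 g/cm³

2.54 g/cm³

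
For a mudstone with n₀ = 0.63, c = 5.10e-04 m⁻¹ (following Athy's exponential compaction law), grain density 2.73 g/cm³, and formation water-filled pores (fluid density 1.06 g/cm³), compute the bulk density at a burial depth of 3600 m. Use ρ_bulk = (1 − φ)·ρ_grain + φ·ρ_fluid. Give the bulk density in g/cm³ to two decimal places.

2.56 g/cm³

Working in km (1 km = 1000 m; c in km⁻¹ = c in m⁻¹ × 1000):
Porosity at depth: n = 0.63·exp(−0.51×3.6) = 0.63×0.1595 = 0.1005
Bulk density: ρ_b = (1−n)ρ_g + n·ρ_f = 0.8995×2.73 + 0.1005×1.06
       = 2.456 + 0.106 = 2.562 g/cm³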